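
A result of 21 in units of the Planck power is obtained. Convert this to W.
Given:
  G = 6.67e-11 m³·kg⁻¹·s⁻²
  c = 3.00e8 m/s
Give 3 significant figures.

One Planck power: P_P = c⁵/G = 3.64e52 W.
21 × 3.64e52 W = 7.65e53 W

7.65e53 W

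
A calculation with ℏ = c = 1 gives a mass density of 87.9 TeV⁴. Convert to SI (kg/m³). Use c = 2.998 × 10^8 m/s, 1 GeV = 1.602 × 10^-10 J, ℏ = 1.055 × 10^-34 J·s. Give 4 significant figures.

Mass density is [E]/(c²[L]³) = [E]⁴/(ℏ³c⁵).
1 GeV⁴ → 1/(ℏ³c⁵) × (1 GeV in J)⁴ = 2.316 × 10^20 kg/m³.
Convert the energy scale: 87.9 TeV⁴ = 8.79 × 10^13 GeV⁴.
Result: 8.79 × 10^13 × 2.316 × 10^20 = 2.036 × 10^34 kg/m³.

2.036 × 10^34 kg/m³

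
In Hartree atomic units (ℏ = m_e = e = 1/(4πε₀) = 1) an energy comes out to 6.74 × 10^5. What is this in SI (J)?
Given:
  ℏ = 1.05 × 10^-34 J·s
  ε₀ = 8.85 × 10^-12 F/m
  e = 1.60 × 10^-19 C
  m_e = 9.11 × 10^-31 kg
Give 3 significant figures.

One hartree: E_h = m_e e⁴/(4πε₀ℏ)² = 4.38 × 10^-18 J.
6.74 × 10^5 × 4.38 × 10^-18 J = 2.95 × 10^-12 J

2.95 × 10^-12 J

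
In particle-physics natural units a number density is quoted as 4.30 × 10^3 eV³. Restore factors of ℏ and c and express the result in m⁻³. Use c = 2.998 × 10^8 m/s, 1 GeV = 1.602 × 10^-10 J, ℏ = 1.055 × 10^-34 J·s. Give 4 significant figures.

Number density is [L]⁻³ = [E]³/(ℏc)³.
1 GeV³ → 1/(ℏc)³ × (1 GeV in J)³ = 1.299 × 10^47 m⁻³.
Convert the energy scale: 4.30 × 10^3 eV³ = 4.30 × 10^-24 GeV³.
Result: 4.30 × 10^-24 × 1.299 × 10^47 = 5.587 × 10^23 m⁻³.

5.587 × 10^23 m⁻³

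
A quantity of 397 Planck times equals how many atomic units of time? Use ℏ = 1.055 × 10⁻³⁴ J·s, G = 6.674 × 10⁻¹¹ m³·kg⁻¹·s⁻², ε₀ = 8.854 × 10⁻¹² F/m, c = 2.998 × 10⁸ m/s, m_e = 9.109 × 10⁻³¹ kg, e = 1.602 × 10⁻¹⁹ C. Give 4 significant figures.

8.835 × 10⁻²⁵

Planck time: t_P = √(ℏG/c⁵) = 5.392 × 10⁻⁴⁴ s
atomic unit of time: τ_au = (4πε₀)²ℏ³/(m_e e⁴) = 2.423 × 10⁻¹⁷ s
397 × 5.392 × 10⁻⁴⁴ / 2.423 × 10⁻¹⁷ = 8.835 × 10⁻²⁵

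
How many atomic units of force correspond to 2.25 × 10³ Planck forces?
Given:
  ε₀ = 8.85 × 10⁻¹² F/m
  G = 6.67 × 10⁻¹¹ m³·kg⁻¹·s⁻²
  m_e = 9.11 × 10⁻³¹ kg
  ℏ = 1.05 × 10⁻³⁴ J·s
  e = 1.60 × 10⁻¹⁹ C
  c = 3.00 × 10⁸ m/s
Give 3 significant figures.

Planck force: F_P = c⁴/G = 1.21 × 10⁴⁴ N
atomic unit of force: F_au = E_h/a₀ = m_e²e⁶/((4πε₀)³ℏ⁴) = 8.33 × 10⁻⁸ N
2.25 × 10³ × 1.21 × 10⁴⁴ / 8.33 × 10⁻⁸ = 3.28 × 10⁵⁴

3.28 × 10⁵⁴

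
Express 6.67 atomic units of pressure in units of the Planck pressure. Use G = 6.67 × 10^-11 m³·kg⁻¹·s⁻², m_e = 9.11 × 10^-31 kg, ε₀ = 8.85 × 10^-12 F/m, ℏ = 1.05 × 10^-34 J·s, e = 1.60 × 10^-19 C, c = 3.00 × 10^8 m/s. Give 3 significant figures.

atomic unit of pressure: P_au = E_h/a₀³ = m_e⁴e¹⁰/((4πε₀)⁵ℏ⁸) = 3.01 × 10^13 Pa
Planck pressure: p_P = c⁷/(ℏG²) = 4.68 × 10^113 Pa
6.67 × 3.01 × 10^13 / 4.68 × 10^113 = 4.29 × 10^-100

4.29 × 10^-100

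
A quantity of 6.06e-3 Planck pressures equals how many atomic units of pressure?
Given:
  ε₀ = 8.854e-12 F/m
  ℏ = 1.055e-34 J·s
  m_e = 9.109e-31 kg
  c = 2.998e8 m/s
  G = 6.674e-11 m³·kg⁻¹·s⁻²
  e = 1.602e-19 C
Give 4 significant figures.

Planck pressure: p_P = c⁷/(ℏG²) = 4.632e113 Pa
atomic unit of pressure: P_au = E_h/a₀³ = m_e⁴e¹⁰/((4πε₀)⁵ℏ⁸) = 2.929e13 Pa
6.06e-3 × 4.632e113 / 2.929e13 = 9.584e97

9.584e97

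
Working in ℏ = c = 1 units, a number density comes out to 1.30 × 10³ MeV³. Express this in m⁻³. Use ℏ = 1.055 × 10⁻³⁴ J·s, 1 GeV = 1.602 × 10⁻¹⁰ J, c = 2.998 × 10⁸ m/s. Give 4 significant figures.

Number density is [L]⁻³ = [E]³/(ℏc)³.
1 GeV³ → 1/(ℏc)³ × (1 GeV in J)³ = 1.299 × 10⁴⁷ m⁻³.
Convert the energy scale: 1.30 × 10³ MeV³ = 1.30 × 10⁻⁶ GeV³.
Result: 1.30 × 10⁻⁶ × 1.299 × 10⁴⁷ = 1.689 × 10⁴¹ m⁻³.

1.689 × 10⁴¹ m⁻³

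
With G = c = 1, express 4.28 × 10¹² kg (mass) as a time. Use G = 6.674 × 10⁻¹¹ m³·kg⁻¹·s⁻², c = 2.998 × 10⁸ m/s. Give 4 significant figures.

1.060 × 10⁻²³ s

Mass → time via G/c³.
4.28 × 10¹² kg × (G/c³) = 1.060 × 10⁻²³ s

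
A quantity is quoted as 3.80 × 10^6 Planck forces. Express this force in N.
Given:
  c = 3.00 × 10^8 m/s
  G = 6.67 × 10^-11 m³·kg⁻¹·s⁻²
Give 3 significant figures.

One Planck force: F_P = c⁴/G = 1.21 × 10^44 N.
3.80 × 10^6 × 1.21 × 10^44 N = 4.61 × 10^50 N

4.61 × 10^50 N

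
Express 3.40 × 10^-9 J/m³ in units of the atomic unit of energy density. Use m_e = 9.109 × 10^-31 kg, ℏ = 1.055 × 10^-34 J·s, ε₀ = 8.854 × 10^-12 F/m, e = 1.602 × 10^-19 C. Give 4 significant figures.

1.161 × 10^-22

atomic unit of energy density: u_au = E_h/a₀³ = m_e⁴e¹⁰/((4πε₀)⁵ℏ⁸) = 2.929 × 10^13 J/m³.
3.40 × 10^-9 / 2.929 × 10^13 = 1.161 × 10^-22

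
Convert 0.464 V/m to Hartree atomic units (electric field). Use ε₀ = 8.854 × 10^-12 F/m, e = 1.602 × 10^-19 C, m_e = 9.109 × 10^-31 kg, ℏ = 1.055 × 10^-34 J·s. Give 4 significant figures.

9.043 × 10^-13

atomic unit of electric field: E_au = E_h/(e a₀) = m_e²e⁵/((4πε₀)³ℏ⁴) = 5.131 × 10^11 V/m.
0.464 / 5.131 × 10^11 = 9.043 × 10^-13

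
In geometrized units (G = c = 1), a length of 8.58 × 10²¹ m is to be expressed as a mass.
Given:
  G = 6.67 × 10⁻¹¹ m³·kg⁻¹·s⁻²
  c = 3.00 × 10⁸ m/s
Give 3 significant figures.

Length → mass via c²/G.
8.58 × 10²¹ m × (c²/G) = 1.16 × 10⁴⁹ kg

1.16 × 10⁴⁹ kg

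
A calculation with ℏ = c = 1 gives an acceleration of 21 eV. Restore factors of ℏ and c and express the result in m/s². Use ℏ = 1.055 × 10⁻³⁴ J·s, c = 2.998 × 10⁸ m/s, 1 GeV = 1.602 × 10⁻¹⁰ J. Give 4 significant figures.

9.560 × 10²⁴ m/s²

Acceleration is [L]/[T]² = c·[E]/ℏ.
1 GeV → c/ℏ × (1 GeV in J) = 4.552 × 10³² m/s².
Convert the energy scale: 21 eV = 2.10 × 10⁻⁸ GeV.
Result: 2.10 × 10⁻⁸ × 4.552 × 10³² = 9.560 × 10²⁴ m/s².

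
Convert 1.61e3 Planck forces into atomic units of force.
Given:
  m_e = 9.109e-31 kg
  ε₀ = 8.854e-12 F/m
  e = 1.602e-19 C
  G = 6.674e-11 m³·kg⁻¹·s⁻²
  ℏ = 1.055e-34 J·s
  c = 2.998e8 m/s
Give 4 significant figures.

Planck force: F_P = c⁴/G = 1.210e44 N
atomic unit of force: F_au = E_h/a₀ = m_e²e⁶/((4πε₀)³ℏ⁴) = 8.220e-8 N
1.61e3 × 1.210e44 / 8.220e-8 = 2.371e54

2.371e54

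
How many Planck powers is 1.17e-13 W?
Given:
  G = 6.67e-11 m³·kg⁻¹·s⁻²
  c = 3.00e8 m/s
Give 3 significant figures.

Planck power: P_P = c⁵/G = 3.64e52 W.
1.17e-13 / 3.64e52 = 3.21e-66

3.21e-66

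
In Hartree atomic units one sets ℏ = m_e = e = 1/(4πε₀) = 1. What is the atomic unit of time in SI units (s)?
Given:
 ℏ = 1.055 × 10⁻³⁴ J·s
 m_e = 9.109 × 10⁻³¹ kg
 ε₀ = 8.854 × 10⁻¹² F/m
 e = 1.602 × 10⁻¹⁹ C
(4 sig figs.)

τ_au = (4πε₀)²ℏ³/(m_e e⁴)
E_h = 4.354 × 10⁻¹⁸ J
ℏ/E_h = 2.423 × 10⁻¹⁷ s

2.423 × 10⁻¹⁷ s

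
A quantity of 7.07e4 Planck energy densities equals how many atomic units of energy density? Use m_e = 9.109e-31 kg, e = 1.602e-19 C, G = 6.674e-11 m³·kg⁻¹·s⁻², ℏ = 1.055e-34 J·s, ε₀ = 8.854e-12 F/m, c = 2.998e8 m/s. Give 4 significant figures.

Planck energy density: u_P = c⁷/(ℏG²) = 4.632e113 J/m³
atomic unit of energy density: u_au = E_h/a₀³ = m_e⁴e¹⁰/((4πε₀)⁵ℏ⁸) = 2.929e13 J/m³
7.07e4 × 4.632e113 / 2.929e13 = 1.118e105

1.118e105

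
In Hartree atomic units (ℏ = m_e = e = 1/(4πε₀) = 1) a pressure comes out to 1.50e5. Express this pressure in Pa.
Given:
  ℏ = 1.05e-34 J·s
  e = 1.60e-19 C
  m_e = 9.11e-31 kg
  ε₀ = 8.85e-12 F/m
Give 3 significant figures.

4.52e18 Pa

One atomic unit of pressure: P_au = E_h/a₀³ = m_e⁴e¹⁰/((4πε₀)⁵ℏ⁸) = 3.01e13 Pa.
1.50e5 × 3.01e13 Pa = 4.52e18 Pa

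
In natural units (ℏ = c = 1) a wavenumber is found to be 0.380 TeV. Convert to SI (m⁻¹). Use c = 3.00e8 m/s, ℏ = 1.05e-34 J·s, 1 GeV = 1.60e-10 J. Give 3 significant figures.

1.93e18 m⁻¹

Inverse length is [E]/(ℏc).
1 GeV → 1/(ℏc) × (1 GeV in J) = 5.08e15 m⁻¹.
Convert the energy scale: 0.380 TeV = 380 GeV.
Result: 380 × 5.08e15 = 1.93e18 m⁻¹.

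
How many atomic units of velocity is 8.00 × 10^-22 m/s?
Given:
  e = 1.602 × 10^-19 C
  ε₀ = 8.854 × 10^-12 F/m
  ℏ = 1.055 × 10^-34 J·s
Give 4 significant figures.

3.659 × 10^-28

atomic unit of velocity: v_au = e²/(4πε₀ℏ) = 2.186 × 10^6 m/s.
8.00 × 10^-22 / 2.186 × 10^6 = 3.659 × 10^-28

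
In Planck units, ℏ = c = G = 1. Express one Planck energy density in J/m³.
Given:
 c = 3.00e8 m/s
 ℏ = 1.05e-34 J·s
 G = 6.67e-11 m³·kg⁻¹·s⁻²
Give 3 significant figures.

4.68e113 J/m³

Dimensional analysis gives u_P = c⁷/(ℏG²).
  = 2.19e59 / 4.67e-55
  = 4.68e113 J/m³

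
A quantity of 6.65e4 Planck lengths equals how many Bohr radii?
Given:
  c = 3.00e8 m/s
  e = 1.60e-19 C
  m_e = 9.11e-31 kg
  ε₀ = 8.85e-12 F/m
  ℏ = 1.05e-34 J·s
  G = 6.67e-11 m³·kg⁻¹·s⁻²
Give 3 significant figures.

2.04e-20

Planck length: ℓ_P = √(ℏG/c³) = 1.61e-35 m
Bohr radius: a₀ = 4πε₀ℏ²/(m_e e²) = 5.26e-11 m
6.65e4 × 1.61e-35 / 5.26e-11 = 2.04e-20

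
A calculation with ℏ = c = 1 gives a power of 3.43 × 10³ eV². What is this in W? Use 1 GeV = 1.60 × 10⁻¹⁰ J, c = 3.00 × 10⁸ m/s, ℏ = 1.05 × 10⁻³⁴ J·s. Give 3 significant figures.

Power is [E]/[T] = [E]²/ℏ.
1 GeV² → 1/ℏ × (1 GeV in J)² = 2.44 × 10¹⁴ W.
Convert the energy scale: 3.43 × 10³ eV² = 3.43 × 10⁻¹⁵ GeV².
Result: 3.43 × 10⁻¹⁵ × 2.44 × 10¹⁴ = 0.836 W.

0.836 W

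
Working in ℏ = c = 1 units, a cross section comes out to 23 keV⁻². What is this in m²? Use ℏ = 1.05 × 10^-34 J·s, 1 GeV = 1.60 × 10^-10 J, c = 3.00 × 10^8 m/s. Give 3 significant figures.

Area is [L]² = [E]⁻²·(ℏc)²; restore (ℏc)².
1 GeV⁻² → (ℏc)² × (1 GeV in J)⁻² = 3.88 × 10^-32 m².
Convert the energy scale: 23 keV⁻² = 2.30 × 10^13 GeV⁻².
Result: 2.30 × 10^13 × 3.88 × 10^-32 = 8.91 × 10^-19 m².

8.91 × 10^-19 m²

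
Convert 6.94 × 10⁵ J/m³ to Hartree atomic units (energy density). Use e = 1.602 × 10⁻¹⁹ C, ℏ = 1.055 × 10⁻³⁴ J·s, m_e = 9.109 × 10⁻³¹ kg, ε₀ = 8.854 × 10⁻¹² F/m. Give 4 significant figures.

atomic unit of energy density: u_au = E_h/a₀³ = m_e⁴e¹⁰/((4πε₀)⁵ℏ⁸) = 2.929 × 10¹³ J/m³.
6.94 × 10⁵ / 2.929 × 10¹³ = 2.369 × 10⁻⁸

2.369 × 10⁻⁸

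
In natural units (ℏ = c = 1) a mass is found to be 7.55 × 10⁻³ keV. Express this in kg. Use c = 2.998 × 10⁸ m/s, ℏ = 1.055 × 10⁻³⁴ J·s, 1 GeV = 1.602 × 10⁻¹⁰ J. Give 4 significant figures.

Mass is [E]/c²; divide by c².
1 GeV → 1/c² × (1 GeV in J) = 1.782 × 10⁻²⁷ kg.
Convert the energy scale: 7.55 × 10⁻³ keV = 7.55 × 10⁻⁹ GeV.
Result: 7.55 × 10⁻⁹ × 1.782 × 10⁻²⁷ = 1.346 × 10⁻³⁵ kg.

1.346 × 10⁻³⁵ kg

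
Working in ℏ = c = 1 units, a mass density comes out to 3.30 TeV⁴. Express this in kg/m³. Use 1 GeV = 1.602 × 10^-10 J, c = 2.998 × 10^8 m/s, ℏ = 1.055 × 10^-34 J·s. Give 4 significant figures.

Mass density is [E]/(c²[L]³) = [E]⁴/(ℏ³c⁵).
1 GeV⁴ → 1/(ℏ³c⁵) × (1 GeV in J)⁴ = 2.316 × 10^20 kg/m³.
Convert the energy scale: 3.30 TeV⁴ = 3.30 × 10^12 GeV⁴.
Result: 3.30 × 10^12 × 2.316 × 10^20 = 7.643 × 10^32 kg/m³.

7.643 × 10^32 kg/m³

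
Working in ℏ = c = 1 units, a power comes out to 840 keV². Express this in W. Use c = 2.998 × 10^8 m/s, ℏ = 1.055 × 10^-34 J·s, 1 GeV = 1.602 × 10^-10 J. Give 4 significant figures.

2.043 × 10^5 W

Power is [E]/[T] = [E]²/ℏ.
1 GeV² → 1/ℏ × (1 GeV in J)² = 2.433 × 10^14 W.
Convert the energy scale: 840 keV² = 8.40 × 10^-10 GeV².
Result: 8.40 × 10^-10 × 2.433 × 10^14 = 2.043 × 10^5 W.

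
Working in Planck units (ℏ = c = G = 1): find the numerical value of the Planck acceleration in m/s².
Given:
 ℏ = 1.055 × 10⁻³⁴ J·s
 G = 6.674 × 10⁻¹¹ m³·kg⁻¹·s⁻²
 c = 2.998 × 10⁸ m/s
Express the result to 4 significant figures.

From ℏ = c = G = 1 the acceleration scale is a_P = √(c⁷/(ℏG)).
  = √(3.092 × 10¹⁰³)
  = 5.560 × 10⁵¹ m/s²

5.560 × 10⁵¹ m/s²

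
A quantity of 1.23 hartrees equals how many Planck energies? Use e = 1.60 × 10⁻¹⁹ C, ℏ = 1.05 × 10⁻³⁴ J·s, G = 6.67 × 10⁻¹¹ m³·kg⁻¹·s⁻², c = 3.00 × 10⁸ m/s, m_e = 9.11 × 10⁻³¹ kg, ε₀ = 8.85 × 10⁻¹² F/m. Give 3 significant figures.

hartree: E_h = m_e e⁴/(4πε₀ℏ)² = 4.38 × 10⁻¹⁸ J
Planck energy: E_P = √(ℏc⁵/G) = 1.96 × 10⁹ J
1.23 × 4.38 × 10⁻¹⁸ / 1.96 × 10⁹ = 2.75 × 10⁻²⁷

2.75 × 10⁻²⁷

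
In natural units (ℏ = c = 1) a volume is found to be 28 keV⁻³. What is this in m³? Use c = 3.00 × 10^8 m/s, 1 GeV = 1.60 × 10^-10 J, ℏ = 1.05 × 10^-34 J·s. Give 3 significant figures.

Volume is [L]³ = [E]⁻³·(ℏc)³.
1 GeV⁻³ → (ℏc)³ × (1 GeV in J)⁻³ = 7.63 × 10^-48 m³.
Convert the energy scale: 28 keV⁻³ = 2.80 × 10^19 GeV⁻³.
Result: 2.80 × 10^19 × 7.63 × 10^-48 = 2.14 × 10^-28 m³.

2.14 × 10^-28 m³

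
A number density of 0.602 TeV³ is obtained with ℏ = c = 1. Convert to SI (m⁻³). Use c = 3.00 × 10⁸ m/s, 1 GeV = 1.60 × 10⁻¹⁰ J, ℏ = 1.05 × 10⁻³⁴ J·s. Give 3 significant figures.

7.89 × 10⁵⁵ m⁻³

Number density is [L]⁻³ = [E]³/(ℏc)³.
1 GeV³ → 1/(ℏc)³ × (1 GeV in J)³ = 1.31 × 10⁴⁷ m⁻³.
Convert the energy scale: 0.602 TeV³ = 6.02 × 10⁸ GeV³.
Result: 6.02 × 10⁸ × 1.31 × 10⁴⁷ = 7.89 × 10⁵⁵ m⁻³.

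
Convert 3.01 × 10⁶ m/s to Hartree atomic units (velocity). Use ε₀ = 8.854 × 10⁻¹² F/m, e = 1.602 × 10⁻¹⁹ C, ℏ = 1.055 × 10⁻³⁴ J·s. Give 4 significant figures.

1.377

atomic unit of velocity: v_au = e²/(4πε₀ℏ) = 2.186 × 10⁶ m/s.
3.01 × 10⁶ / 2.186 × 10⁶ = 1.377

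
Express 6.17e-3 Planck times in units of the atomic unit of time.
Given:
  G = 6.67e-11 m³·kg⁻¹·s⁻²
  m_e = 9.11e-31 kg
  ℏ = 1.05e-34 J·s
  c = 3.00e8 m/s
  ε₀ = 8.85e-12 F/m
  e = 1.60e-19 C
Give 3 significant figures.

Planck time: t_P = √(ℏG/c⁵) = 5.37e-44 s
atomic unit of time: τ_au = (4πε₀)²ℏ³/(m_e e⁴) = 2.40e-17 s
6.17e-3 × 5.37e-44 / 2.40e-17 = 1.38e-29

1.38e-29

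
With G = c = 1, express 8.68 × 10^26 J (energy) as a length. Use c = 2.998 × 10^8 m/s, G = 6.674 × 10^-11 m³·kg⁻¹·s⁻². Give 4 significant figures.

Energy → length via G/c⁴.
8.68 × 10^26 J × (G/c⁴) = 7.171 × 10^-18 m

7.171 × 10^-18 m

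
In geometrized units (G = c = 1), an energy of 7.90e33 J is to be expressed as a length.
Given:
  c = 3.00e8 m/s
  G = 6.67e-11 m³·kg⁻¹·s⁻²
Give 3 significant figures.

6.51e-11 m

Energy → length via G/c⁴.
7.90e33 J × (G/c⁴) = 6.51e-11 m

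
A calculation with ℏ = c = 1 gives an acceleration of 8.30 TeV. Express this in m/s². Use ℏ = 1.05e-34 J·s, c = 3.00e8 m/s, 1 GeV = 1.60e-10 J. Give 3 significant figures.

Acceleration is [L]/[T]² = c·[E]/ℏ.
1 GeV → c/ℏ × (1 GeV in J) = 4.57e32 m/s².
Convert the energy scale: 8.30 TeV = 8.30e3 GeV.
Result: 8.30e3 × 4.57e32 = 3.79e36 m/s².

3.79e36 m/s²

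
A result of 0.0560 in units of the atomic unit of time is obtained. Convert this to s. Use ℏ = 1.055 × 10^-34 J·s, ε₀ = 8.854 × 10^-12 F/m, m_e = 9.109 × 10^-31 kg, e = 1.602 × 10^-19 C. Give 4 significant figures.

One atomic unit of time: τ_au = (4πε₀)²ℏ³/(m_e e⁴) = 2.423 × 10^-17 s.
0.0560 × 2.423 × 10^-17 s = 1.357 × 10^-18 s

1.357 × 10^-18 s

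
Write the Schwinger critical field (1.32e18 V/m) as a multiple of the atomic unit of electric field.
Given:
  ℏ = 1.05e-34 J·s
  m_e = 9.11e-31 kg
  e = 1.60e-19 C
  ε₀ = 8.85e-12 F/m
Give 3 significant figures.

2.54e6

atomic unit of electric field: E_au = E_h/(e a₀) = m_e²e⁵/((4πε₀)³ℏ⁴) = 5.20e11 V/m.
1.32e18 / 5.20e11 = 2.54e6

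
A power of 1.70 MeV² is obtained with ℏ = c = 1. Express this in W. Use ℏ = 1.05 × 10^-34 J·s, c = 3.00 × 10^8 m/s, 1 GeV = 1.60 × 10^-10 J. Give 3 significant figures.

Power is [E]/[T] = [E]²/ℏ.
1 GeV² → 1/ℏ × (1 GeV in J)² = 2.44 × 10^14 W.
Convert the energy scale: 1.70 MeV² = 1.70 × 10^-6 GeV².
Result: 1.70 × 10^-6 × 2.44 × 10^14 = 4.14 × 10^8 W.

4.14 × 10^8 W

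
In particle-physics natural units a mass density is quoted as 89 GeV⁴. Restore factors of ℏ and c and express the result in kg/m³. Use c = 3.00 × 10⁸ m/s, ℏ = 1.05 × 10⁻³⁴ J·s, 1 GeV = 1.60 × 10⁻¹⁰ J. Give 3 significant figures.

2.07 × 10²² kg/m³

Mass density is [E]/(c²[L]³) = [E]⁴/(ℏ³c⁵).
1 GeV⁴ → 1/(ℏ³c⁵) × (1 GeV in J)⁴ = 2.33 × 10²⁰ kg/m³.
Result: 89 × 2.33 × 10²⁰ = 2.07 × 10²² kg/m³.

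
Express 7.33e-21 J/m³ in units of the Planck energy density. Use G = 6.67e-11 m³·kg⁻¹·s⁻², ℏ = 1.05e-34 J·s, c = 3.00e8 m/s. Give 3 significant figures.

Planck energy density: u_P = c⁷/(ℏG²) = 4.68e113 J/m³.
7.33e-21 / 4.68e113 = 1.57e-134

1.57e-134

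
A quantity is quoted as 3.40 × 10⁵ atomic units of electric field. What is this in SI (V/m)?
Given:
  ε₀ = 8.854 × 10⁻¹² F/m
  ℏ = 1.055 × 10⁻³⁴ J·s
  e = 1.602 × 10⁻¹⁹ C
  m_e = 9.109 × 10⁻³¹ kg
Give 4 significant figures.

1.745 × 10¹⁷ V/m

One atomic unit of electric field: E_au = E_h/(e a₀) = m_e²e⁵/((4πε₀)³ℏ⁴) = 5.131 × 10¹¹ V/m.
3.40 × 10⁵ × 5.131 × 10¹¹ V/m = 1.745 × 10¹⁷ V/m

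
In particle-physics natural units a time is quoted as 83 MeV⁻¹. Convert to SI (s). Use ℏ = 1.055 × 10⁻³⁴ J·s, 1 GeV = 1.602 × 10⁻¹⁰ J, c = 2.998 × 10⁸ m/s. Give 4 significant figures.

A time is [E]⁻¹ in ℏ=c=1; restore one factor of ℏ.
1 GeV⁻¹ → ℏ × (1 GeV in J)⁻¹ = 6.586 × 10⁻²⁵ s.
Convert the energy scale: 83 MeV⁻¹ = 8.30 × 10⁴ GeV⁻¹.
Result: 8.30 × 10⁴ × 6.586 × 10⁻²⁵ = 5.466 × 10⁻²⁰ s.

5.466 × 10⁻²⁰ s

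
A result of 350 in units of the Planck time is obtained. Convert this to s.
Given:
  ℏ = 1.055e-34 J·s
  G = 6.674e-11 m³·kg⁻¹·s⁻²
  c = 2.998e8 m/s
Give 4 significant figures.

1.887e-41 s

One Planck time: t_P = √(ℏG/c⁵) = 5.392e-44 s.
350 × 5.392e-44 s = 1.887e-41 s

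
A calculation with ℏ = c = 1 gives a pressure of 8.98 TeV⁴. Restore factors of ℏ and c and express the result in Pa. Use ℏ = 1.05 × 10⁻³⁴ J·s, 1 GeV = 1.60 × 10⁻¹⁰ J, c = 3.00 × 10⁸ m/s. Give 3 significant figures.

1.88 × 10⁵⁰ Pa

Pressure is [E]/[L]³ = [E]⁴/(ℏc)³.
1 GeV⁴ → 1/(ℏc)³ × (1 GeV in J)⁴ = 2.10 × 10³⁷ Pa.
Convert the energy scale: 8.98 TeV⁴ = 8.98 × 10¹² GeV⁴.
Result: 8.98 × 10¹² × 2.10 × 10³⁷ = 1.88 × 10⁵⁰ Pa.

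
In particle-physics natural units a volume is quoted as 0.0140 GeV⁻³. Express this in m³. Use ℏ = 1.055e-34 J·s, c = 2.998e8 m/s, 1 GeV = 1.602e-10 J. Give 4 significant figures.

Volume is [L]³ = [E]⁻³·(ℏc)³.
1 GeV⁻³ → (ℏc)³ × (1 GeV in J)⁻³ = 7.696e-48 m³.
Result: 0.0140 × 7.696e-48 = 1.077e-49 m³.

1.077e-49 m³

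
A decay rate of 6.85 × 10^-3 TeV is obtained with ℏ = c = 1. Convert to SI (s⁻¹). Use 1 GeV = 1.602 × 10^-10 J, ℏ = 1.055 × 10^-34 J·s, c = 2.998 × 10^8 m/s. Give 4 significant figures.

1.040 × 10^25 s⁻¹

A rate is [E]/ℏ; divide by ℏ.
1 GeV → 1/ℏ × (1 GeV in J) = 1.518 × 10^24 s⁻¹.
Convert the energy scale: 6.85 × 10^-3 TeV = 6.85 GeV.
Result: 6.85 × 1.518 × 10^24 = 1.040 × 10^25 s⁻¹.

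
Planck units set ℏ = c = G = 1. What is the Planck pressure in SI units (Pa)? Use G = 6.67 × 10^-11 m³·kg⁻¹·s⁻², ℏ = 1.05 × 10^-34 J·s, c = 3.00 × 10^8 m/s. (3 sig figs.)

4.68 × 10^113 Pa

From ℏ = c = G = 1 the pressure scale is p_P = c⁷/(ℏG²).
  = 2.19 × 10^59 / 4.67 × 10^-55
  = 4.68 × 10^113 Pa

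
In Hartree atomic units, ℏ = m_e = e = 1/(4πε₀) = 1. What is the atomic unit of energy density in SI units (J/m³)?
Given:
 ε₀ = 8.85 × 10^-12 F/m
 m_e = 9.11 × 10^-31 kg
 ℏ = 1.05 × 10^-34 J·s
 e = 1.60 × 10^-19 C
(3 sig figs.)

3.01 × 10^13 J/m³

The unique combination of the constants set to 1 with dimensions of energy density is u_au = E_h/a₀³ = m_e⁴e¹⁰/((4πε₀)⁵ℏ⁸).
E_h = 4.38 × 10^-18 J
a₀ = 5.26 × 10^-11 m
E_h/a₀³ = 3.01 × 10^13 J/m³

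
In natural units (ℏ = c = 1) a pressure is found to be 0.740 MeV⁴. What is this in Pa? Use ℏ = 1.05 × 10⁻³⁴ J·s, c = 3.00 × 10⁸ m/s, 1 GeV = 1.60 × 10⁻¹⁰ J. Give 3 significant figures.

Pressure is [E]/[L]³ = [E]⁴/(ℏc)³.
1 GeV⁴ → 1/(ℏc)³ × (1 GeV in J)⁴ = 2.10 × 10³⁷ Pa.
Convert the energy scale: 0.740 MeV⁴ = 7.40 × 10⁻¹³ GeV⁴.
Result: 7.40 × 10⁻¹³ × 2.10 × 10³⁷ = 1.55 × 10²⁵ Pa.

1.55 × 10²⁵ Pa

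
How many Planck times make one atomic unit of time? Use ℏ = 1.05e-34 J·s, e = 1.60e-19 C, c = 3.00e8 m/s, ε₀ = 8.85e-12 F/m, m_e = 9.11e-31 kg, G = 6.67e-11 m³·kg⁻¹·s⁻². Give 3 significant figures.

4.47e26

atomic unit of time: τ_au = (4πε₀)²ℏ³/(m_e e⁴) = 2.40e-17 s
Planck time: t_P = √(ℏG/c⁵) = 5.37e-44 s
ratio = 2.40e-17 / 5.37e-44 = 4.47e26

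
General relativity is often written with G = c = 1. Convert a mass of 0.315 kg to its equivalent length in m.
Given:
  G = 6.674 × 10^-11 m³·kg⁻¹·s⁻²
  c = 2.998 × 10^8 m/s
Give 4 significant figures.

2.339 × 10^-28 m

In G = c = 1 units mass has dimensions of length; the conversion factor is G/c².
0.315 kg × (G/c²) = 2.339 × 10^-28 m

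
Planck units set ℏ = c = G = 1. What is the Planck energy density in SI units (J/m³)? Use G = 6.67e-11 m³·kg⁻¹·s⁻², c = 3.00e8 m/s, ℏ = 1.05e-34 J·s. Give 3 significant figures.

4.68e113 J/m³

From ℏ = c = G = 1 the energy density scale is u_P = c⁷/(ℏG²).
  = 2.19e59 / 4.67e-55
  = 4.68e113 J/m³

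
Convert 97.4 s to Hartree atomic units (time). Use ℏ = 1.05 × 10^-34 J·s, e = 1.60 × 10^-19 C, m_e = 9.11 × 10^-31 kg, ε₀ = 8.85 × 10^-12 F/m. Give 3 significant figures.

atomic unit of time: τ_au = (4πε₀)²ℏ³/(m_e e⁴) = 2.40 × 10^-17 s.
97.4 / 2.40 × 10^-17 = 4.06 × 10^18

4.06 × 10^18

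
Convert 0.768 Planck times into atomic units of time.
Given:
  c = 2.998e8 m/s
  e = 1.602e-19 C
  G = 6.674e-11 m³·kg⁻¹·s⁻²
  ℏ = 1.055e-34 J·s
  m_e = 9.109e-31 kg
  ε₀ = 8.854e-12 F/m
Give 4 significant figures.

Planck time: t_P = √(ℏG/c⁵) = 5.392e-44 s
atomic unit of time: τ_au = (4πε₀)²ℏ³/(m_e e⁴) = 2.423e-17 s
0.768 × 5.392e-44 / 2.423e-17 = 1.709e-27

1.709e-27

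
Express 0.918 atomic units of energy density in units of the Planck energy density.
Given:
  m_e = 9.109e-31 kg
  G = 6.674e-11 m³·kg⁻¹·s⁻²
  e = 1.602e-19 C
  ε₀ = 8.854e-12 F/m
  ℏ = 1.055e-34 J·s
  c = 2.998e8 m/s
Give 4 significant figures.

5.805e-101

atomic unit of energy density: u_au = E_h/a₀³ = m_e⁴e¹⁰/((4πε₀)⁵ℏ⁸) = 2.929e13 J/m³
Planck energy density: u_P = c⁷/(ℏG²) = 4.632e113 J/m³
0.918 × 2.929e13 / 4.632e113 = 5.805e-101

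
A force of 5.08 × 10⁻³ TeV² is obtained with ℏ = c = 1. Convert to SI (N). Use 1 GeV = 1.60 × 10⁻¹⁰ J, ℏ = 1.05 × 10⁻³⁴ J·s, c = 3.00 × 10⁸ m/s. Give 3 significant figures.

4.13 × 10⁹ N

Force is [E]/[L] = [E]²/(ℏc); restore (ℏc)⁻¹.
1 GeV² → 1/(ℏc) × (1 GeV in J)² = 8.13 × 10⁵ N.
Convert the energy scale: 5.08 × 10⁻³ TeV² = 5.08 × 10³ GeV².
Result: 5.08 × 10³ × 8.13 × 10⁵ = 4.13 × 10⁹ N.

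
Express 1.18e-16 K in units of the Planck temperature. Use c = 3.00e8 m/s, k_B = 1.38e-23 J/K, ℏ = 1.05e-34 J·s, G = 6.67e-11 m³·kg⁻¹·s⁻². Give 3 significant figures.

8.33e-49

Planck temperature: T_P = √(ℏc⁵/G) / k_B = 1.42e32 K.
1.18e-16 / 1.42e32 = 8.33e-49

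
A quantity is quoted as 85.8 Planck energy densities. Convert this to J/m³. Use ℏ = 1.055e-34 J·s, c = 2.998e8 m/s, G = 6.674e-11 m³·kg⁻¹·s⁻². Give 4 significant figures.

One Planck energy density: u_P = c⁷/(ℏG²) = 4.632e113 J/m³.
85.8 × 4.632e113 J/m³ = 3.975e115 J/m³

3.975e115 J/m³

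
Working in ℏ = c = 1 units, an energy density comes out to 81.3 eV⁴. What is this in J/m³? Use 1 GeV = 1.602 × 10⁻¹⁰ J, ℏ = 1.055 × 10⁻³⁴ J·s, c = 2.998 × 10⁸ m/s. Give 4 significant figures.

[E]/[L]³ = [E]⁴/(ℏc)³; restore (ℏc)⁻³.
1 GeV⁴ → 1/(ℏc)³ × (1 GeV in J)⁴ = 2.082 × 10³⁷ J/m³.
Convert the energy scale: 81.3 eV⁴ = 8.13 × 10⁻³⁵ GeV⁴.
Result: 8.13 × 10⁻³⁵ × 2.082 × 10³⁷ = 1.692 × 10³ J/m³.

1.692 × 10³ J/m³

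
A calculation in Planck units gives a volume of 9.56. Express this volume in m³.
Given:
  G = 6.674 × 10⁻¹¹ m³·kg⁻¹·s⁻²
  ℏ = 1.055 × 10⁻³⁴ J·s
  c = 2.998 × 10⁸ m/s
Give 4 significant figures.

One Planck volume: V_P = (ℏG/c³)^(3/2) = 4.224 × 10⁻¹⁰⁵ m³.
9.56 × 4.224 × 10⁻¹⁰⁵ m³ = 4.038 × 10⁻¹⁰⁴ m³

4.038 × 10⁻¹⁰⁴ m³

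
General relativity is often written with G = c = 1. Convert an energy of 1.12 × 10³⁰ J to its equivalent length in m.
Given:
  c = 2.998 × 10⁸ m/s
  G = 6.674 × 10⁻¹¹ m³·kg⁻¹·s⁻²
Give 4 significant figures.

Energy → length via G/c⁴.
1.12 × 10³⁰ J × (G/c⁴) = 9.253 × 10⁻¹⁵ m

9.253 × 10⁻¹⁵ m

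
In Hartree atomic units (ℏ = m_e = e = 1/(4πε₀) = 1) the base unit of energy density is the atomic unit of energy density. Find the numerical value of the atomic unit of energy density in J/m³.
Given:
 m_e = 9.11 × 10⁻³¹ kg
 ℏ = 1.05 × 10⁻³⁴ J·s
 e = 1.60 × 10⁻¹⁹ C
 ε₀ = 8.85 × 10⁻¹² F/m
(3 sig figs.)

u_au = E_h/a₀³ = m_e⁴e¹⁰/((4πε₀)⁵ℏ⁸)
E_h = 4.38 × 10⁻¹⁸ J
a₀ = 5.26 × 10⁻¹¹ m
E_h/a₀³ = 3.01 × 10¹³ J/m³

3.01 × 10¹³ J/m³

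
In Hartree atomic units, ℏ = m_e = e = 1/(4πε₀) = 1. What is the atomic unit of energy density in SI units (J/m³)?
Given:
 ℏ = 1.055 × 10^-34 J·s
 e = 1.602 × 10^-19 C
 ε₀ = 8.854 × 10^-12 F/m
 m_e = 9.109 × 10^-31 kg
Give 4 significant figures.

From ℏ = m_e = e = 1/(4πε₀) = 1 the energy density scale is u_au = E_h/a₀³ = m_e⁴e¹⁰/((4πε₀)⁵ℏ⁸).
E_h = 4.354 × 10^-18 J
a₀ = 5.297 × 10^-11 m
E_h/a₀³ = 2.929 × 10^13 J/m³

2.929 × 10^13 J/m³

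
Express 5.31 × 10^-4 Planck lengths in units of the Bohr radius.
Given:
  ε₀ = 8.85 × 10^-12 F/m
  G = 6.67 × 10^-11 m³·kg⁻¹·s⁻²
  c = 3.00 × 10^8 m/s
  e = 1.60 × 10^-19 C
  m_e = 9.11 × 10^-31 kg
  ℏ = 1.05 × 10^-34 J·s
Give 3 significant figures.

Planck length: ℓ_P = √(ℏG/c³) = 1.61 × 10^-35 m
Bohr radius: a₀ = 4πε₀ℏ²/(m_e e²) = 5.26 × 10^-11 m
5.31 × 10^-4 × 1.61 × 10^-35 / 5.26 × 10^-11 = 1.63 × 10^-28

1.63 × 10^-28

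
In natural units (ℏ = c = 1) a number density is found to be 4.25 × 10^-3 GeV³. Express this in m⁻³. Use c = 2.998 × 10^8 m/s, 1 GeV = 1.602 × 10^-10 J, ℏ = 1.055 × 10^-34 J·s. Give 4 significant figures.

5.522 × 10^44 m⁻³

Number density is [L]⁻³ = [E]³/(ℏc)³.
1 GeV³ → 1/(ℏc)³ × (1 GeV in J)³ = 1.299 × 10^47 m⁻³.
Result: 4.25 × 10^-3 × 1.299 × 10^47 = 5.522 × 10^44 m⁻³.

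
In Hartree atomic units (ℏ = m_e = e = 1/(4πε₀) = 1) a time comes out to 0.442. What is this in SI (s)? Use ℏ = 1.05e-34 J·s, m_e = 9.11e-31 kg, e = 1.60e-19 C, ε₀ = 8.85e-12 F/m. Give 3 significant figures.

1.06e-17 s

One atomic unit of time: τ_au = (4πε₀)²ℏ³/(m_e e⁴) = 2.40e-17 s.
0.442 × 2.40e-17 s = 1.06e-17 s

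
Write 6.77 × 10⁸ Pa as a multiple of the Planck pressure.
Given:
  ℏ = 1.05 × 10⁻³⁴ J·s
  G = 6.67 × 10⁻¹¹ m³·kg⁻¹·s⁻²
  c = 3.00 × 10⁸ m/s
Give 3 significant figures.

1.45 × 10⁻¹⁰⁵

Planck pressure: p_P = c⁷/(ℏG²) = 4.68 × 10¹¹³ Pa.
6.77 × 10⁸ / 4.68 × 10¹¹³ = 1.45 × 10⁻¹⁰⁵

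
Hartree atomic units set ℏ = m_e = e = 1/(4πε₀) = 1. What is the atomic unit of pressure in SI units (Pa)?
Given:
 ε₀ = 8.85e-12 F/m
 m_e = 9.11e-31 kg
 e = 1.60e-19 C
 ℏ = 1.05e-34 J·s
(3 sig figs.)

3.01e13 Pa

Dimensional analysis gives P_au = E_h/a₀³ = m_e⁴e¹⁰/((4πε₀)⁵ℏ⁸).
E_h = 4.38e-18 J
a₀ = 5.26e-11 m
E_h/a₀³ = 3.01e13 Pa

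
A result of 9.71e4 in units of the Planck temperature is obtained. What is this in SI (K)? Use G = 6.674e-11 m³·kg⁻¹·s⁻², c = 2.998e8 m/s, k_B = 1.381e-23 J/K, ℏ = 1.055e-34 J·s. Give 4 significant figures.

1.376e37 K

One Planck temperature: T_P = √(ℏc⁵/G) / k_B = 1.417e32 K.
9.71e4 × 1.417e32 K = 1.376e37 K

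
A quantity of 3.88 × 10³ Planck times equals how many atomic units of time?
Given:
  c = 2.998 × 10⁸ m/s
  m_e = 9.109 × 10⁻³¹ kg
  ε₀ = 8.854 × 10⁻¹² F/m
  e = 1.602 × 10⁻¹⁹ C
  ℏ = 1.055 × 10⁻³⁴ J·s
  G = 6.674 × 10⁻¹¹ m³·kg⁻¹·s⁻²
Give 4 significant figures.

8.634 × 10⁻²⁴

Planck time: t_P = √(ℏG/c⁵) = 5.392 × 10⁻⁴⁴ s
atomic unit of time: τ_au = (4πε₀)²ℏ³/(m_e e⁴) = 2.423 × 10⁻¹⁷ s
3.88 × 10³ × 5.392 × 10⁻⁴⁴ / 2.423 × 10⁻¹⁷ = 8.634 × 10⁻²⁴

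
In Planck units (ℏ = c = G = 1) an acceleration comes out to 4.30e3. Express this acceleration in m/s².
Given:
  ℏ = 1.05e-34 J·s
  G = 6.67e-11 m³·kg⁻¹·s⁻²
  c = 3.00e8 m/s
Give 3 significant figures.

One Planck acceleration: a_P = √(c⁷/(ℏG)) = 5.59e51 m/s².
4.30e3 × 5.59e51 m/s² = 2.40e55 m/s²

2.40e55 m/s²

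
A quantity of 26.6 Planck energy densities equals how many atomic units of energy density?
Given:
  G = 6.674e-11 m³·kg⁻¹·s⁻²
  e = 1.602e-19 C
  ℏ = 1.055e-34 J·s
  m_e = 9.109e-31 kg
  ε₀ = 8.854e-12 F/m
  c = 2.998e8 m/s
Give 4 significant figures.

Planck energy density: u_P = c⁷/(ℏG²) = 4.632e113 J/m³
atomic unit of energy density: u_au = E_h/a₀³ = m_e⁴e¹⁰/((4πε₀)⁵ℏ⁸) = 2.929e13 J/m³
26.6 × 4.632e113 / 2.929e13 = 4.207e101

4.207e101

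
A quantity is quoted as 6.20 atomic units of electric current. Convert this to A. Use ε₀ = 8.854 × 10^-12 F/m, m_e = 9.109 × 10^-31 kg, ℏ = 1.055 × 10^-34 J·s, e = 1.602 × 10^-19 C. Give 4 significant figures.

0.04099 A

One atomic unit of electric current: I_au = e E_h/ℏ = m_e e⁵/((4πε₀)²ℏ³) = 6.612 × 10^-3 A.
6.20 × 6.612 × 10^-3 A = 0.04099 A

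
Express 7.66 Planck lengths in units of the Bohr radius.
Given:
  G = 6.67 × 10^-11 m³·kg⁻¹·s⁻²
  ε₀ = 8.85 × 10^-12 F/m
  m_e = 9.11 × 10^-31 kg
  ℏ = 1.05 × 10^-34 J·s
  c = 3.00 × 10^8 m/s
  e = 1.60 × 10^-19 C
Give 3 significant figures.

Planck length: ℓ_P = √(ℏG/c³) = 1.61 × 10^-35 m
Bohr radius: a₀ = 4πε₀ℏ²/(m_e e²) = 5.26 × 10^-11 m
7.66 × 1.61 × 10^-35 / 5.26 × 10^-11 = 2.35 × 10^-24

2.35 × 10^-24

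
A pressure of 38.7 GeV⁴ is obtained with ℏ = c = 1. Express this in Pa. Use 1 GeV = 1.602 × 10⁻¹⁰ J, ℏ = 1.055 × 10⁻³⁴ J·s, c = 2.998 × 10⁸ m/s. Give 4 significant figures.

8.056 × 10³⁸ Pa

Pressure is [E]/[L]³ = [E]⁴/(ℏc)³.
1 GeV⁴ → 1/(ℏc)³ × (1 GeV in J)⁴ = 2.082 × 10³⁷ Pa.
Result: 38.7 × 2.082 × 10³⁷ = 8.056 × 10³⁸ Pa.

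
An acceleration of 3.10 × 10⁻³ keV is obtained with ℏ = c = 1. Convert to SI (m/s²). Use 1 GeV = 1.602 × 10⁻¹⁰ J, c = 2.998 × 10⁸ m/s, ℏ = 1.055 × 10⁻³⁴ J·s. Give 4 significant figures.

1.411 × 10²⁴ m/s²

Acceleration is [L]/[T]² = c·[E]/ℏ.
1 GeV → c/ℏ × (1 GeV in J) = 4.552 × 10³² m/s².
Convert the energy scale: 3.10 × 10⁻³ keV = 3.10 × 10⁻⁹ GeV.
Result: 3.10 × 10⁻⁹ × 4.552 × 10³² = 1.411 × 10²⁴ m/s².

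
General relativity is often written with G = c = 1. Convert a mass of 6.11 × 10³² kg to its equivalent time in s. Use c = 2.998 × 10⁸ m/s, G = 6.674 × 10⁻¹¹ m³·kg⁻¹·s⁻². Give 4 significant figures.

1.513 × 10⁻³ s

Mass → time via G/c³.
6.11 × 10³² kg × (G/c³) = 1.513 × 10⁻³ s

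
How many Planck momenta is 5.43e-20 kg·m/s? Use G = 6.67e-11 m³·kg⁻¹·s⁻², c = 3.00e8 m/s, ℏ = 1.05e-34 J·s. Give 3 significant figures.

Planck momentum: p_P = √(ℏc³/G) = 6.52 kg·m/s.
5.43e-20 / 6.52 = 8.33e-21

8.33e-21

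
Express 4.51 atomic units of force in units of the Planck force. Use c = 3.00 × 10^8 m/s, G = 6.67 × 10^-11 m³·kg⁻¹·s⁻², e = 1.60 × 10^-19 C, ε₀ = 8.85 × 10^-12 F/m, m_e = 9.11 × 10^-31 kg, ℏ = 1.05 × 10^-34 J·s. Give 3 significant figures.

atomic unit of force: F_au = E_h/a₀ = m_e²e⁶/((4πε₀)³ℏ⁴) = 8.33 × 10^-8 N
Planck force: F_P = c⁴/G = 1.21 × 10^44 N
4.51 × 8.33 × 10^-8 / 1.21 × 10^44 = 3.09 × 10^-51

3.09 × 10^-51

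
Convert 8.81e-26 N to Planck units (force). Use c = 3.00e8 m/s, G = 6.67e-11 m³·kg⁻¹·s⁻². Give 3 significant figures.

Planck force: F_P = c⁴/G = 1.21e44 N.
8.81e-26 / 1.21e44 = 7.25e-70

7.25e-70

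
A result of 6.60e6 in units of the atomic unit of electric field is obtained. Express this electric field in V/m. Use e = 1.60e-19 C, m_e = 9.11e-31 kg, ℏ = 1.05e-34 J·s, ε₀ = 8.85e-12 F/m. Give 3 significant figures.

3.44e18 V/m

One atomic unit of electric field: E_au = E_h/(e a₀) = m_e²e⁵/((4πε₀)³ℏ⁴) = 5.20e11 V/m.
6.60e6 × 5.20e11 V/m = 3.44e18 V/m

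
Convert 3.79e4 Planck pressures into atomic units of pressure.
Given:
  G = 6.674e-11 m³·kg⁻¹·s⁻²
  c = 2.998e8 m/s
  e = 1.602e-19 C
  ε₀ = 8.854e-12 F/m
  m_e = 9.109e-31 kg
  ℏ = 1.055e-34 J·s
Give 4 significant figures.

5.994e104

Planck pressure: p_P = c⁷/(ℏG²) = 4.632e113 Pa
atomic unit of pressure: P_au = E_h/a₀³ = m_e⁴e¹⁰/((4πε₀)⁵ℏ⁸) = 2.929e13 Pa
3.79e4 × 4.632e113 / 2.929e13 = 5.994e104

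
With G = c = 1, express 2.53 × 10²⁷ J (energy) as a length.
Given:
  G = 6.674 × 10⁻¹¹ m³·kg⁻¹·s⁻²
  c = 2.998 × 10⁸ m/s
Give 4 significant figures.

Energy → length via G/c⁴.
2.53 × 10²⁷ J × (G/c⁴) = 2.090 × 10⁻¹⁷ m

2.090 × 10⁻¹⁷ m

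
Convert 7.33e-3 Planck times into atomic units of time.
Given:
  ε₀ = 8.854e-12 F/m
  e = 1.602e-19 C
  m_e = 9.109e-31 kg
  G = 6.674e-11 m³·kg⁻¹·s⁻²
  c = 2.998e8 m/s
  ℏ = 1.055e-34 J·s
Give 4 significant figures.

1.631e-29

Planck time: t_P = √(ℏG/c⁵) = 5.392e-44 s
atomic unit of time: τ_au = (4πε₀)²ℏ³/(m_e e⁴) = 2.423e-17 s
7.33e-3 × 5.392e-44 / 2.423e-17 = 1.631e-29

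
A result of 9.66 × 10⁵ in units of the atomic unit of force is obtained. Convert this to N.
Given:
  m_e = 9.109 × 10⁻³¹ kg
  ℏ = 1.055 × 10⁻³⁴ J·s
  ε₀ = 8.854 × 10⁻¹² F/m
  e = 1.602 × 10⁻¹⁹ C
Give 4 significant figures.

0.07940 N

One atomic unit of force: F_au = E_h/a₀ = m_e²e⁶/((4πε₀)³ℏ⁴) = 8.220 × 10⁻⁸ N.
9.66 × 10⁵ × 8.220 × 10⁻⁸ N = 0.07940 N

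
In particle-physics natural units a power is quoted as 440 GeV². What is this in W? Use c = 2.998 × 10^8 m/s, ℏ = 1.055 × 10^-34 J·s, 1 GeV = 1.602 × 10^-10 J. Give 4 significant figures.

Power is [E]/[T] = [E]²/ℏ.
1 GeV² → 1/ℏ × (1 GeV in J)² = 2.433 × 10^14 W.
Result: 440 × 2.433 × 10^14 = 1.070 × 10^17 W.

1.070 × 10^17 W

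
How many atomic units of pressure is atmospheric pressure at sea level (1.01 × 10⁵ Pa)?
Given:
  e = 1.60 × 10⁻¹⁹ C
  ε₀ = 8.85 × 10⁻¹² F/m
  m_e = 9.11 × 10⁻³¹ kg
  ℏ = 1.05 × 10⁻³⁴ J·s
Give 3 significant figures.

3.35 × 10⁻⁹

atomic unit of pressure: P_au = E_h/a₀³ = m_e⁴e¹⁰/((4πε₀)⁵ℏ⁸) = 3.01 × 10¹³ Pa.
1.01 × 10⁵ / 3.01 × 10¹³ = 3.35 × 10⁻⁹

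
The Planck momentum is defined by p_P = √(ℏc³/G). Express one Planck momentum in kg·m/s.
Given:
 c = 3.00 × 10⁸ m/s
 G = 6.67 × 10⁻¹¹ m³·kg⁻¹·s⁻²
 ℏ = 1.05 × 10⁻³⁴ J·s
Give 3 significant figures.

p_P = √(ℏc³/G)
  = √(42.5)
  = 6.52 kg·m/s

6.52 kg·m/s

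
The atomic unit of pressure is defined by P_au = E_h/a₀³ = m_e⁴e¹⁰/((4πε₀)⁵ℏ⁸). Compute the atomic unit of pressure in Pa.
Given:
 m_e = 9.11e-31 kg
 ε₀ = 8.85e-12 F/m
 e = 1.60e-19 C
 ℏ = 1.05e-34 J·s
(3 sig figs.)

P_au = E_h/a₀³ = m_e⁴e¹⁰/((4πε₀)⁵ℏ⁸)
E_h = 4.38e-18 J
a₀ = 5.26e-11 m
E_h/a₀³ = 3.01e13 Pa

3.01e13 Pa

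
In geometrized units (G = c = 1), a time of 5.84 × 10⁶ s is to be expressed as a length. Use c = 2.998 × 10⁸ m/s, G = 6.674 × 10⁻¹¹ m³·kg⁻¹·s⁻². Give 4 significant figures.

1.751 × 10¹⁵ m

Time → length via c.
5.84 × 10⁶ s × (c) = 1.751 × 10¹⁵ m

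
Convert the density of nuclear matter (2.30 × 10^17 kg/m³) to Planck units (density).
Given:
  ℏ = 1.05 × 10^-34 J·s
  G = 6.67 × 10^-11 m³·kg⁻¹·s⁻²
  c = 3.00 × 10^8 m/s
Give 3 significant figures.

Planck density: ρ_P = c⁵/(ℏG²) = 5.20 × 10^96 kg/m³.
2.30 × 10^17 / 5.20 × 10^96 = 4.42 × 10^-80

4.42 × 10^-80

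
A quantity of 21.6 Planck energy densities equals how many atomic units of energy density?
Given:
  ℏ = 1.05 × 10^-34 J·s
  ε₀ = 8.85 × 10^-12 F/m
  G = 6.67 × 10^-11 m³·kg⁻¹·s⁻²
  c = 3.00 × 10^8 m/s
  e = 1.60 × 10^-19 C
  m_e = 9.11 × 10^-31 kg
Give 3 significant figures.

3.36 × 10^101

Planck energy density: u_P = c⁷/(ℏG²) = 4.68 × 10^113 J/m³
atomic unit of energy density: u_au = E_h/a₀³ = m_e⁴e¹⁰/((4πε₀)⁵ℏ⁸) = 3.01 × 10^13 J/m³
21.6 × 4.68 × 10^113 / 3.01 × 10^13 = 3.36 × 10^101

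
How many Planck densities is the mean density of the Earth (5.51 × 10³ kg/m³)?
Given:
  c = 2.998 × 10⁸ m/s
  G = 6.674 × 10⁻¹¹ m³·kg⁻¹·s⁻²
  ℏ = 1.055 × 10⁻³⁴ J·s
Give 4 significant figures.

1.069 × 10⁻⁹³

Planck density: ρ_P = c⁵/(ℏG²) = 5.154 × 10⁹⁶ kg/m³.
5.51 × 10³ / 5.154 × 10⁹⁶ = 1.069 × 10⁻⁹³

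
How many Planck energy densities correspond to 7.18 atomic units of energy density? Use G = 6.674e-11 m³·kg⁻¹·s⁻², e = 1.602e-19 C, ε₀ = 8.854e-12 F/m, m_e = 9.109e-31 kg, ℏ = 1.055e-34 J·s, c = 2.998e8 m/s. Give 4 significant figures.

4.540e-100

atomic unit of energy density: u_au = E_h/a₀³ = m_e⁴e¹⁰/((4πε₀)⁵ℏ⁸) = 2.929e13 J/m³
Planck energy density: u_P = c⁷/(ℏG²) = 4.632e113 J/m³
7.18 × 2.929e13 / 4.632e113 = 4.540e-100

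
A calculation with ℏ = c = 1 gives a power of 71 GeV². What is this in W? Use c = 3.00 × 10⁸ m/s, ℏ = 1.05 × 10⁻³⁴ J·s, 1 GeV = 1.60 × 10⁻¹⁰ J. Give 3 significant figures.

1.73 × 10¹⁶ W

Power is [E]/[T] = [E]²/ℏ.
1 GeV² → 1/ℏ × (1 GeV in J)² = 2.44 × 10¹⁴ W.
Result: 71 × 2.44 × 10¹⁴ = 1.73 × 10¹⁶ W.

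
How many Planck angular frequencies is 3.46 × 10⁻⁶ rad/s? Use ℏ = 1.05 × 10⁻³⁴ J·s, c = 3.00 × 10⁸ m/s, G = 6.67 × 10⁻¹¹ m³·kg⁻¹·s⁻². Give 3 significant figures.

1.86 × 10⁻⁴⁹

Planck angular frequency: ω_P = √(c⁵/(ℏG)) = 1.86 × 10⁴³ rad/s.
3.46 × 10⁻⁶ / 1.86 × 10⁴³ = 1.86 × 10⁻⁴⁹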